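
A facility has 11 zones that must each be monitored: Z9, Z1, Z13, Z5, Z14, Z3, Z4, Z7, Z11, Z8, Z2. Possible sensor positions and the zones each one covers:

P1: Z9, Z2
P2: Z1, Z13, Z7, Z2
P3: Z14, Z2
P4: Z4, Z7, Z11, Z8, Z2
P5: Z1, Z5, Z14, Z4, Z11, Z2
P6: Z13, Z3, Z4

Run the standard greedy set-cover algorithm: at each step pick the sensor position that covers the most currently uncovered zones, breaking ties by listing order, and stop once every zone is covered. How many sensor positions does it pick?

Pick 1: P5 covers 6 new zones (Z1, Z5, Z14, Z4, Z11, Z2).
Pick 2: P2 covers 2 new zones (Z13, Z7).
Pick 3: P1 covers 1 new zones (Z9).
Pick 4: P4 covers 1 new zones (Z8).
Pick 5: P6 covers 1 new zones (Z3).
Greedy uses 5 sensor positions. (The true minimum is 4.)

5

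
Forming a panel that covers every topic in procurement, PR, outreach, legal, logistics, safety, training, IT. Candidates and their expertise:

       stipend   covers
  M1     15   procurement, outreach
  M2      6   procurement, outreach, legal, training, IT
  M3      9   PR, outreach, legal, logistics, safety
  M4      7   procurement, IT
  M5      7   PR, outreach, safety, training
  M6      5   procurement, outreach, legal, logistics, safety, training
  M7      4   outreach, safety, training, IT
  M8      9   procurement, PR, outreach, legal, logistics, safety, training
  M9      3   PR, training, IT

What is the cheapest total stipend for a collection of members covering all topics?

M6, M9 cover every topic at stipend 5 + 3 = 8.
Any cover uses at least 2 members; among all covering selections none totals below 8.

8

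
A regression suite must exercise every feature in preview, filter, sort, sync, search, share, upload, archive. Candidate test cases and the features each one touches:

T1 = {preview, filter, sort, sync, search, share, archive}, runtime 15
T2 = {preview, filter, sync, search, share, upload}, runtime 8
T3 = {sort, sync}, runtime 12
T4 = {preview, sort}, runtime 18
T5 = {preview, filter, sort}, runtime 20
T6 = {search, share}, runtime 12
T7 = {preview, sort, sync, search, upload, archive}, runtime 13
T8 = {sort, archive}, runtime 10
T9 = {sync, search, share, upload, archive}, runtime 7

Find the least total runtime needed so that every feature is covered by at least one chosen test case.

T2, T8 cover every feature at runtime 8 + 10 = 18.
Any cover uses at least 2 test cases; among all covering selections none totals below 18.

18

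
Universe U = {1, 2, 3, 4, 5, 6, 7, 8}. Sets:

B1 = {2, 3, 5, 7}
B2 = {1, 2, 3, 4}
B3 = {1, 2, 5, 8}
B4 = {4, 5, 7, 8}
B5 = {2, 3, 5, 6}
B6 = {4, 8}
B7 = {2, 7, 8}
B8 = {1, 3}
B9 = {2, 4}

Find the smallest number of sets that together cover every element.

B2, B4, B5 together cover {1, 2, 3, 4, 5, 6, 7, 8} — every element.
No 2 of the 9 sets cover everything (all 36 pairs fall short), so 3 is minimum.

3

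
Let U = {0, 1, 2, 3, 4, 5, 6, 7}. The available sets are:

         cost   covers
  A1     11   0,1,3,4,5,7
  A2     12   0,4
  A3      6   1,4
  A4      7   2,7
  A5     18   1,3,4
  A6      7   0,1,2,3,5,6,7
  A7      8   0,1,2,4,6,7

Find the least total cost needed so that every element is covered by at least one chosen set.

A3, A6 cover every element at cost 6 + 7 = 13.
Any cover uses at least 2 sets; among all covering selections none totals below 13.

13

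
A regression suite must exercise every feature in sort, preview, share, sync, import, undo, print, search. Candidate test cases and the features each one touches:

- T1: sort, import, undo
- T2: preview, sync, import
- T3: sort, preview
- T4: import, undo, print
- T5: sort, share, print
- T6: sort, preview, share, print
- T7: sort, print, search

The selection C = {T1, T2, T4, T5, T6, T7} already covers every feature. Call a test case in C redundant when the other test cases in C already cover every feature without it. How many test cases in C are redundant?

4

Drop T1: the rest still cover every feature — redundant.
Drop T2: sync uncovered — not redundant.
Drop T4: the rest still cover every feature — redundant.
Drop T5: the rest still cover every feature — redundant.
Drop T6: the rest still cover every feature — redundant.
Drop T7: search uncovered — not redundant.
4 redundant: T1, T4, T5, T6.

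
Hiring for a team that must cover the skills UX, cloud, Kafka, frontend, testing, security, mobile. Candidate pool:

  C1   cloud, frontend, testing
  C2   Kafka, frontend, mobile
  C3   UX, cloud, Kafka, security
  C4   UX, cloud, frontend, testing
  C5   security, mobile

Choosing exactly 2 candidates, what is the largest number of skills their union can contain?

Choosing C1, C3 covers {UX, cloud, Kafka, frontend, testing, security} — 6 skills.
No choice of 2 candidates does better; here mobile is left uncovered.

6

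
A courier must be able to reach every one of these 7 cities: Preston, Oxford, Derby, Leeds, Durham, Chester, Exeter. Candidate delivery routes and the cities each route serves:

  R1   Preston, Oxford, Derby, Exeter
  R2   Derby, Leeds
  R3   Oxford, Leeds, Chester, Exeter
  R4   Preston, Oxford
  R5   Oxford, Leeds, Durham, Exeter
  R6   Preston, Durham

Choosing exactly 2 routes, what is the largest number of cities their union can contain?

6

Choosing R1, R3 covers {Preston, Oxford, Derby, Leeds, Chester, Exeter} — 6 cities.
No choice of 2 routes does better; here Durham is left uncovered.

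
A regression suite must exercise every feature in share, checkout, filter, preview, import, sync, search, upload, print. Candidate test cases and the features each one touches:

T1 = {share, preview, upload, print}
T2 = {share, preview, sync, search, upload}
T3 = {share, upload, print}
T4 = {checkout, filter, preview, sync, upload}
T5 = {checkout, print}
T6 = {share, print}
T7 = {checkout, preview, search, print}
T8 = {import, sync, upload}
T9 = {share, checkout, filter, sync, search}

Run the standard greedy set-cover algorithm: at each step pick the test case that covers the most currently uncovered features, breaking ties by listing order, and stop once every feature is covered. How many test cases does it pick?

Pick 1: T2 covers 5 new features (share, preview, sync, search, upload).
Pick 2: T4 covers 2 new features (checkout, filter).
Pick 3: T1 covers 1 new features (print).
Pick 4: T8 covers 1 new features (import).
Greedy uses 4 test cases. (The true minimum is 3.)

4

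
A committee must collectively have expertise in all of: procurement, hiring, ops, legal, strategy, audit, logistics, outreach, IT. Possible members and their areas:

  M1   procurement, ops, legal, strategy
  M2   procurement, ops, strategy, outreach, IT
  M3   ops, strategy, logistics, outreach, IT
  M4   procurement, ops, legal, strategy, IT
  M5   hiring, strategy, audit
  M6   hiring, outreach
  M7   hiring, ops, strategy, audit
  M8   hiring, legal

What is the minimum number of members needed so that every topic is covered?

M1, M3, M5 together cover {procurement, hiring, ops, legal, strategy, audit, logistics, outreach, IT} — every topic.
No 2 of the 8 members cover everything (all 28 pairs fall short), so 3 is minimum.
Greedy (largest uncovered first) would take M2, M5, M1, M3 — 4 members — but 3 suffice.

3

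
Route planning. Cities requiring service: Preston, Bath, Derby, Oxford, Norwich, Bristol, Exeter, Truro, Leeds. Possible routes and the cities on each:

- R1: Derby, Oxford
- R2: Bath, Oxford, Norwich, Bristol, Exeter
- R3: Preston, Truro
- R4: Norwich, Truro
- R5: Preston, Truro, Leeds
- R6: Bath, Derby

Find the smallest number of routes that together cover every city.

3

R1, R2, R5 together cover {Preston, Bath, Derby, Oxford, Norwich, Bristol, Exeter, Truro, Leeds} — every city.
No 2 of the 6 routes cover everything (all 15 pairs fall short), so 3 is minimum.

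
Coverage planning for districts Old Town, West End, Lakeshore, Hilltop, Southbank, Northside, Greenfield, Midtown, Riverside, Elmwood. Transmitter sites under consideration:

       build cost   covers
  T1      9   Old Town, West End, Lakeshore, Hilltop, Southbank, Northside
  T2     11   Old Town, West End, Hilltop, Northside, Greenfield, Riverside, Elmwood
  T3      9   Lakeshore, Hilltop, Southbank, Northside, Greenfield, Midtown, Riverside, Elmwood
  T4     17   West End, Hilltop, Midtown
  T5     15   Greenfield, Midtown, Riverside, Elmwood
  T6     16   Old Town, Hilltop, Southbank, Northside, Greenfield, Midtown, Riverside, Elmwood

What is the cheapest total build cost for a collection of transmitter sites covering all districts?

18

T1, T3 cover every district at build cost 9 + 9 = 18.
Any cover uses at least 2 transmitter sites; among all covering selections none totals below 18.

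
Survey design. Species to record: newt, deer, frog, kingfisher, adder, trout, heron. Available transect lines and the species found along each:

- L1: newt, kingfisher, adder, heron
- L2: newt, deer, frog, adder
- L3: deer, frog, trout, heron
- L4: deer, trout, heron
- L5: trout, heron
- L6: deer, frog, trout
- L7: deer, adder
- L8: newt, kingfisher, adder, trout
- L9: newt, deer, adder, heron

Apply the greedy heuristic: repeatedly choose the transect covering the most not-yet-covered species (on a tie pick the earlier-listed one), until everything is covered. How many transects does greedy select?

2

Pick 1: L1 covers 4 new species (newt, kingfisher, adder, heron).
Pick 2: L3 covers 3 new species (deer, frog, trout).
Greedy uses 2 transects.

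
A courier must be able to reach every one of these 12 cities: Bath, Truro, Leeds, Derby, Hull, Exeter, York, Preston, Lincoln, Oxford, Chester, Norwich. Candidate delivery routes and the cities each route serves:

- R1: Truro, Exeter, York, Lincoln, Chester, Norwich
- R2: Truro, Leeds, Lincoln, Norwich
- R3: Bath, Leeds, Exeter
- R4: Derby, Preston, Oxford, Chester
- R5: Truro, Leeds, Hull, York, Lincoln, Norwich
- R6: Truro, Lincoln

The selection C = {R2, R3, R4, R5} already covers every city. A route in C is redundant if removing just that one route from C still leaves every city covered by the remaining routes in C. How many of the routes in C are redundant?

Drop R2: the rest still cover every city — redundant.
Drop R3: Bath, Exeter uncovered — not redundant.
Drop R4: Derby, Preston, Oxford, Chester uncovered — not redundant.
Drop R5: Hull, York uncovered — not redundant.
1 redundant: R2.

1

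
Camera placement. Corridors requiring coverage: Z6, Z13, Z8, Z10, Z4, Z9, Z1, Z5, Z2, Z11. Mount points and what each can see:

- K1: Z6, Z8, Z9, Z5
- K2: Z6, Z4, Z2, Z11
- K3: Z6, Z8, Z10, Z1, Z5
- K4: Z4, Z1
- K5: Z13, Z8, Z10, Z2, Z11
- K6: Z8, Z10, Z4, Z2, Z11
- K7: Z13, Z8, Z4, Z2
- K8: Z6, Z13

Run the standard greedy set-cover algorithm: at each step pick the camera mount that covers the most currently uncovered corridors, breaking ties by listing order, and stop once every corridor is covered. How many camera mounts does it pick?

Pick 1: K3 covers 5 new corridors (Z6, Z8, Z10, Z1, Z5).
Pick 2: K2 covers 3 new corridors (Z4, Z2, Z11).
Pick 3: K1 covers 1 new corridors (Z9).
Pick 4: K5 covers 1 new corridors (Z13).
Greedy uses 4 camera mounts. (The true minimum is 3.)

4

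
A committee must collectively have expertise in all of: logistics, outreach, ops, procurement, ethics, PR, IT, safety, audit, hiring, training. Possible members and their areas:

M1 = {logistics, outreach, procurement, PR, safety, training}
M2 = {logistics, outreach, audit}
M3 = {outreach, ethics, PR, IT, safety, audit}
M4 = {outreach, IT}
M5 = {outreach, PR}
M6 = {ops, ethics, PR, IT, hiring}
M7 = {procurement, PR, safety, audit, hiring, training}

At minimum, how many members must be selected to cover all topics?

M1, M2, M6 together cover {logistics, outreach, ops, procurement, ethics, PR, IT, safety, audit, hiring, training} — every topic.
No 2 of the 7 members cover everything (all 21 pairs fall short), so 3 is minimum.

3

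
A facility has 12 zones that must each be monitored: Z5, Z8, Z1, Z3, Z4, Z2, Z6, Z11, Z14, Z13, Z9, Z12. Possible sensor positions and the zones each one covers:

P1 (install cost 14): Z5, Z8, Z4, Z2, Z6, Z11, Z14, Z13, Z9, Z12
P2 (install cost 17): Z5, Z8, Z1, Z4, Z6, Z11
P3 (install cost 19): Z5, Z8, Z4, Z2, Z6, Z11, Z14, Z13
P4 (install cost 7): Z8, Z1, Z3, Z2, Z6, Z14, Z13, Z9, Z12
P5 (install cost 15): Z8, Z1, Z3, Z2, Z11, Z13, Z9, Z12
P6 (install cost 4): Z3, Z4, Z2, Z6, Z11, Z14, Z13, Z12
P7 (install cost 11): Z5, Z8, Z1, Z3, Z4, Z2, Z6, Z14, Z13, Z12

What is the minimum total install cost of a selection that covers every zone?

P1, P4 cover every zone at install cost 14 + 7 = 21.
Any cover uses at least 2 sensor positions; among all covering selections none totals below 21.
Greedy by coverage-per-install cost would pick P6, P4, P7 for 22 — worse than the optimum 21.

21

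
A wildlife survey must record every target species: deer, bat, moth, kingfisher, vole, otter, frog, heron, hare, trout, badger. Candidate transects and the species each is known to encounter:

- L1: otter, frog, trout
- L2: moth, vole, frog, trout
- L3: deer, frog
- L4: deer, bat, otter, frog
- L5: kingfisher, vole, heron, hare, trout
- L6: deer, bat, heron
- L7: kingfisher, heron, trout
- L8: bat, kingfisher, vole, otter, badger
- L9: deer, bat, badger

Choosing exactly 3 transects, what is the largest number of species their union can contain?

Choosing L1, L5, L9 covers {deer, bat, kingfisher, vole, otter, frog, heron, hare, trout, badger} — 10 species.
No choice of 3 transects does better; here moth is left uncovered.

10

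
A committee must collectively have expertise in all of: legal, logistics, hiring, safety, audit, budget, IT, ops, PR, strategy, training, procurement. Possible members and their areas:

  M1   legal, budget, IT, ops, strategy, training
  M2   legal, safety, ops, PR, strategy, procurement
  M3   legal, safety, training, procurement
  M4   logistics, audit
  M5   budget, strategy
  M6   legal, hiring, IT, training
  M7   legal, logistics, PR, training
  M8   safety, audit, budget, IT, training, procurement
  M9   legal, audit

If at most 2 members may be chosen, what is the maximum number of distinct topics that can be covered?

10

Choosing M2, M8 covers {legal, safety, audit, budget, IT, ops, PR, strategy, training, procurement} — 10 topics.
No choice of 2 members does better; here logistics, hiring are left uncovered.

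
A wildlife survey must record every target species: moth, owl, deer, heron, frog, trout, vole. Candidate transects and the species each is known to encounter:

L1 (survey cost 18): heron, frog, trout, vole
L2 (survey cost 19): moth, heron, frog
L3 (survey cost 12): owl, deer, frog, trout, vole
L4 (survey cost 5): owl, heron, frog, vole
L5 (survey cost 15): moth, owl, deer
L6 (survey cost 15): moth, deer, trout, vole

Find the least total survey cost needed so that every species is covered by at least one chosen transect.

L4, L6 cover every species at survey cost 5 + 15 = 20.
Any cover uses at least 2 transects; among all covering selections none totals below 20.

20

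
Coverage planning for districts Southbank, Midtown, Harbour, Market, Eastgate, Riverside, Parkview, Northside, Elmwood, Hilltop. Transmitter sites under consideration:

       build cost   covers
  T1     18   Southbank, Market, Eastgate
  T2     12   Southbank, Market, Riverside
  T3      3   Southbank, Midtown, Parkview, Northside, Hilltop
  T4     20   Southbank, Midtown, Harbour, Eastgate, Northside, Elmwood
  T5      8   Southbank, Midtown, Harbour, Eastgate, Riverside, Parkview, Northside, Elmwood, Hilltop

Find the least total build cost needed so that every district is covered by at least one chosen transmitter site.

T2, T5 cover every district at build cost 12 + 8 = 20.
Any cover uses at least 2 transmitter sites; among all covering selections none totals below 20.
Greedy by coverage-per-build cost would pick T3, T5, T2 for 23 — worse than the optimum 20.

20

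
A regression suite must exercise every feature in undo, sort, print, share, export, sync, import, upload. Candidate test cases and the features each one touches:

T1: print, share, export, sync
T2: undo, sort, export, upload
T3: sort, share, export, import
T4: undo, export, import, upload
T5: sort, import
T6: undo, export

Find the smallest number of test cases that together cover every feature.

3

T1, T2, T3 together cover {undo, sort, print, share, export, sync, import, upload} — every feature.
No 2 of the 6 test cases cover everything (all 15 pairs fall short), so 3 is minimum.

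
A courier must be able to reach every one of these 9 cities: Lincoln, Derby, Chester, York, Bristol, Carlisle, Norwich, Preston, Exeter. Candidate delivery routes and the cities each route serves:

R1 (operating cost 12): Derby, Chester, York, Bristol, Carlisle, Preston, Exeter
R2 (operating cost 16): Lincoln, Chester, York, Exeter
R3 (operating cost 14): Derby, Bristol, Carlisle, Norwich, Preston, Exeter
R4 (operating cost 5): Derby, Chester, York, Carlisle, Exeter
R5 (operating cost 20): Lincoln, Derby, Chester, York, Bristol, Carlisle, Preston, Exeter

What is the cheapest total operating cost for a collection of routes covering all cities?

30

R2, R3 cover every city at operating cost 16 + 14 = 30.
Any cover uses at least 2 routes; among all covering selections none totals below 30.
Greedy by coverage-per-operating cost would pick R4, R3, R2 for 35 — worse than the optimum 30.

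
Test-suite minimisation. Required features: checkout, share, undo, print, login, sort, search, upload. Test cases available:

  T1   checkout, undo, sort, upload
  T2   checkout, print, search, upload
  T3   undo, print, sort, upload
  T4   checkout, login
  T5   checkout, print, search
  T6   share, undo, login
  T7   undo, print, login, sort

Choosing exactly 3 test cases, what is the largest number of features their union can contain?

Choosing T1, T2, T6 covers {checkout, share, undo, print, login, sort, search, upload} — 8 features.
That is all 8 features.

8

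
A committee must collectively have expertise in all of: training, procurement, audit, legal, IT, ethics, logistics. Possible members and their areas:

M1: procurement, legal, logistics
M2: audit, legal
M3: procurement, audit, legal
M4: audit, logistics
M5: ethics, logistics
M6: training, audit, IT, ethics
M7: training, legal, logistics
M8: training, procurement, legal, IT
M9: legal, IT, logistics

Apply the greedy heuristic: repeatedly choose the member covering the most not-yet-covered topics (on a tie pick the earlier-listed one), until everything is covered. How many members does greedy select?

Pick 1: M6 covers 4 new topics (training, audit, IT, ethics).
Pick 2: M1 covers 3 new topics (procurement, legal, logistics).
Greedy uses 2 members.

2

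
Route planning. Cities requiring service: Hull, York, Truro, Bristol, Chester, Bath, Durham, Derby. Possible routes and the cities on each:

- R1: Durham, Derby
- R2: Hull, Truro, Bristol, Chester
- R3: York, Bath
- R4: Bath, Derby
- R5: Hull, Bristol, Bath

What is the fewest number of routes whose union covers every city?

R1, R2, R3 together cover {Hull, York, Truro, Bristol, Chester, Bath, Durham, Derby} — every city.
No 2 of the 5 routes cover everything (all 10 pairs fall short), so 3 is minimum.

3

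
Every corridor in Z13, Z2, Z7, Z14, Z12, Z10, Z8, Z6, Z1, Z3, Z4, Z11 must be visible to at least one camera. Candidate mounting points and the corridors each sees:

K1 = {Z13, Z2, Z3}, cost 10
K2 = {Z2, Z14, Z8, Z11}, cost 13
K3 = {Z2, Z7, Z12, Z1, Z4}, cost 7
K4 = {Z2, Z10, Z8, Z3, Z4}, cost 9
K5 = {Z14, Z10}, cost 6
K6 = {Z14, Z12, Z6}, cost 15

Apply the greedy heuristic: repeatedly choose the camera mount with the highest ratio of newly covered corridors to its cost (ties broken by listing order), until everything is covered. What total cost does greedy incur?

Pick 1: K3 adds 5 new (Z2, Z7, Z12, Z1, Z4) at cost 7 (ratio 5/7).
Pick 2: K4 adds 3 new (Z10, Z8, Z3) at cost 9 (ratio 3/9).
Pick 3: K5 adds 1 new (Z14) at cost 6 (ratio 1/6).
Pick 4: K1 adds 1 new (Z13) at cost 10 (ratio 1/10).
Pick 5: K2 adds 1 new (Z11) at cost 13 (ratio 1/13).
Pick 6: K6 adds 1 new (Z6) at cost 15 (ratio 1/15).
Greedy total cost: 7 + 9 + 6 + 10 + 13 + 15 = 60. (The true optimum is 51, so greedy overshoots here.)

60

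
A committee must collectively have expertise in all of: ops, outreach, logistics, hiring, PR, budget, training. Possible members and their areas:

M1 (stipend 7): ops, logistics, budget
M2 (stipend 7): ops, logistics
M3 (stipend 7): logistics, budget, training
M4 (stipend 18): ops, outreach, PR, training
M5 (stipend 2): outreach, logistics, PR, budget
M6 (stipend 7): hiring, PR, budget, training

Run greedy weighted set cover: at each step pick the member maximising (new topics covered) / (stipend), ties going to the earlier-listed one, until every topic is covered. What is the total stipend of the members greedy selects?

16

Pick 1: M5 adds 4 new (outreach, logistics, PR, budget) at stipend 2 (ratio 4/2).
Pick 2: M6 adds 2 new (hiring, training) at stipend 7 (ratio 2/7).
Pick 3: M1 adds 1 new (ops) at stipend 7 (ratio 1/7).
Greedy total stipend: 2 + 7 + 7 = 16.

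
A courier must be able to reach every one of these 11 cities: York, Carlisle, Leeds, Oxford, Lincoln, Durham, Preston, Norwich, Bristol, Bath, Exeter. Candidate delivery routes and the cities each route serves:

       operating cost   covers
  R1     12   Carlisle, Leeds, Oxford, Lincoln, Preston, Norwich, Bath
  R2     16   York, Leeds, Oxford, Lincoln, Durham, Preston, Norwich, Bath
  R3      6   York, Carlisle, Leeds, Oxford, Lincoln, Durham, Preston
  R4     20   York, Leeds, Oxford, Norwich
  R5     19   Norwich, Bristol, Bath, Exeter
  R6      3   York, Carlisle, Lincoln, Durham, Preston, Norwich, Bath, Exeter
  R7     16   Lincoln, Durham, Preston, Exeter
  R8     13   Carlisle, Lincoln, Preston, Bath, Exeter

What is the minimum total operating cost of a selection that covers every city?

25

R3, R5 cover every city at operating cost 6 + 19 = 25.
Any cover uses at least 2 routes; among all covering selections none totals below 25.
Greedy by coverage-per-operating cost would pick R6, R3, R5 for 28 — worse than the optimum 25.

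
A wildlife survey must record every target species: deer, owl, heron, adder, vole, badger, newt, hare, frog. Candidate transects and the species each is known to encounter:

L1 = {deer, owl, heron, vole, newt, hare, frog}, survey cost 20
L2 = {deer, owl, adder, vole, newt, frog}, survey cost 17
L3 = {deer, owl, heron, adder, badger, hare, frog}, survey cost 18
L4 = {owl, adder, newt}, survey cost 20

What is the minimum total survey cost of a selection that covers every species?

L2, L3 cover every species at survey cost 17 + 18 = 35.
Any cover uses at least 2 transects; among all covering selections none totals below 35.

35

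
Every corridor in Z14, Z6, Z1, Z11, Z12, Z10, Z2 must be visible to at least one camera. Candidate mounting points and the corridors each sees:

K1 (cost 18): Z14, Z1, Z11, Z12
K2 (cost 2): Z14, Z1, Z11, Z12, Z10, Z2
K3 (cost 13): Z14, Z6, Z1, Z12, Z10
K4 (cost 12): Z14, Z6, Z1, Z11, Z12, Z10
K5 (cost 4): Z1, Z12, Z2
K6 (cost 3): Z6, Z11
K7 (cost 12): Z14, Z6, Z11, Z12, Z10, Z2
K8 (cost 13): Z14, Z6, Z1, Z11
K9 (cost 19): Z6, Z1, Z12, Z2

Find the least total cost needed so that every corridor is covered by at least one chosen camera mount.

5

K2, K6 cover every corridor at cost 2 + 3 = 5.
Any cover uses at least 2 camera mounts; among all covering selections none totals below 5.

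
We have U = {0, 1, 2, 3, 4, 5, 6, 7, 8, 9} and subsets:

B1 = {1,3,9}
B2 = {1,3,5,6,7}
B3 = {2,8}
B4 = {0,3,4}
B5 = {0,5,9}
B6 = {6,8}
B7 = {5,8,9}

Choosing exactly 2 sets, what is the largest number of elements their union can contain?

7

Choosing B2, B3 covers {1, 2, 3, 5, 6, 7, 8} — 7 elements.
No choice of 2 sets does better; here 0, 4, 9 are left uncovered.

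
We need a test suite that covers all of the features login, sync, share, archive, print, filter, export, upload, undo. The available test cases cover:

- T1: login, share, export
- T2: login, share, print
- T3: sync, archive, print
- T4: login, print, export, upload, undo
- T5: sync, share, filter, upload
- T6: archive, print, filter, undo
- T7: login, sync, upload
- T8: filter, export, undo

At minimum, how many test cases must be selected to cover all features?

T1, T5, T6 together cover {login, sync, share, archive, print, filter, export, upload, undo} — every feature.
No 2 of the 8 test cases cover everything (all 28 pairs fall short), so 3 is minimum.

3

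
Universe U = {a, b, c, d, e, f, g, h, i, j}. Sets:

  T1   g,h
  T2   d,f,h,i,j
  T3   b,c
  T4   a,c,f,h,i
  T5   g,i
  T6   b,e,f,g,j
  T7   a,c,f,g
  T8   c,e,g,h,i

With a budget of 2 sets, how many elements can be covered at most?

9

Choosing T4, T6 covers {a, b, c, e, f, g, h, i, j} — 9 elements.
No choice of 2 sets does better; here d is left uncovered.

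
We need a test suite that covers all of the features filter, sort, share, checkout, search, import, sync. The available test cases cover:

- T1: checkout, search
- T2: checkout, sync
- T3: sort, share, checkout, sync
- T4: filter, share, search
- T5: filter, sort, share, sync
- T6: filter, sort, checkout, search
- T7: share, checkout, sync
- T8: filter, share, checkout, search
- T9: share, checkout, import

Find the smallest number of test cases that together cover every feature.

3

T1, T5, T9 together cover {filter, sort, share, checkout, search, import, sync} — every feature.
No 2 of the 9 test cases cover everything (all 36 pairs fall short), so 3 is minimum.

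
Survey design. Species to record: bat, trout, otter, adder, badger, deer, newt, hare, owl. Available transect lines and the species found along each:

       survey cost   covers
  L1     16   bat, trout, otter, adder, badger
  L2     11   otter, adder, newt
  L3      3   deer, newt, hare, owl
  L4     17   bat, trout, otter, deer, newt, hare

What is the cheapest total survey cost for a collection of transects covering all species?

19

L1, L3 cover every species at survey cost 16 + 3 = 19.
Any cover uses at least 2 transects; among all covering selections none totals below 19.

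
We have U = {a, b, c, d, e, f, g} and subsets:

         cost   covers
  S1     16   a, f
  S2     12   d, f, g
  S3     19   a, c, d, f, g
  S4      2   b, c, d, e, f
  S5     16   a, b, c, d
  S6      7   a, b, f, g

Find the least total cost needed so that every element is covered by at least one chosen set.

S4, S6 cover every element at cost 2 + 7 = 9.
Any cover uses at least 2 sets; among all covering selections none totals below 9.

9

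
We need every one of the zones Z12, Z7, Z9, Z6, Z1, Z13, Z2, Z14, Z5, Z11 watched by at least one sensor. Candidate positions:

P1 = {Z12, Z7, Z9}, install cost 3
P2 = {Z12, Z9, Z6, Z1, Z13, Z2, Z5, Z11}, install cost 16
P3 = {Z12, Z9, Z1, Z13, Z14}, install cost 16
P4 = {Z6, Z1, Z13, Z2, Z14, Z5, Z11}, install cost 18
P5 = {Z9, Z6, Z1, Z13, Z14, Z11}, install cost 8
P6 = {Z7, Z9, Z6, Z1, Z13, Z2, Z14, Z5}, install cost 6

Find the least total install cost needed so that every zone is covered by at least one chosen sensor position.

P1, P5, P6 cover every zone at install cost 3 + 8 + 6 = 17.
Any cover uses at least 2 sensor positions; among all covering selections none totals below 17.

17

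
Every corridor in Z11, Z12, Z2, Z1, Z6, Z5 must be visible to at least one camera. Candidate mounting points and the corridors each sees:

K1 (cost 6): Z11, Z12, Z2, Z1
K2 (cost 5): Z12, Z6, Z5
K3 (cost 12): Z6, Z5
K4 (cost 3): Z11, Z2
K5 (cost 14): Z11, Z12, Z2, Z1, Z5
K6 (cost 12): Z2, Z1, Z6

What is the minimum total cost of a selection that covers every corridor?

11

K1, K2 cover every corridor at cost 6 + 5 = 11.
Any cover uses at least 2 camera mounts; among all covering selections none totals below 11.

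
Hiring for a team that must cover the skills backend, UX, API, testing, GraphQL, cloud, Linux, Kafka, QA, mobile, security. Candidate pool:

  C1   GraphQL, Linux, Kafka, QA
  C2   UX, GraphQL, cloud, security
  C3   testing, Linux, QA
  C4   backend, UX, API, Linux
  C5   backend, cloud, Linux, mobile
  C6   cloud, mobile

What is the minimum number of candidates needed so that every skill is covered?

C1, C2, C3, C4, C5 together cover {backend, UX, API, testing, GraphQL, cloud, Linux, Kafka, QA, mobile, security} — every skill.
No 4 of the 6 candidates cover everything (all 15 size-4 selections fall short), so 5 is minimum.

5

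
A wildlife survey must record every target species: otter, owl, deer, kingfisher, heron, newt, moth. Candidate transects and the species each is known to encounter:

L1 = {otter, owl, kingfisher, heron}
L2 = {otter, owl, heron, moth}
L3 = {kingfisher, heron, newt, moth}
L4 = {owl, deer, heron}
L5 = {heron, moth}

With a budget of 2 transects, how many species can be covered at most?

6

Choosing L1, L3 covers {otter, owl, kingfisher, heron, newt, moth} — 6 species.
No choice of 2 transects does better; here deer is left uncovered.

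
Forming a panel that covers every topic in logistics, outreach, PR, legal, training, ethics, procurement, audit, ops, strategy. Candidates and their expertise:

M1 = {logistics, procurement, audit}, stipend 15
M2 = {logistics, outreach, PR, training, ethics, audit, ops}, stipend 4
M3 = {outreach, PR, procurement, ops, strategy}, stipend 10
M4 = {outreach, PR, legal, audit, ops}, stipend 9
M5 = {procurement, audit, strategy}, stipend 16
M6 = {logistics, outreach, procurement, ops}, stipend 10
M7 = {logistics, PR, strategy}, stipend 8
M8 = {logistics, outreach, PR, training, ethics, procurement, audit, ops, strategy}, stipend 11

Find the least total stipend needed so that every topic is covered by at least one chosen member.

20

M4, M8 cover every topic at stipend 9 + 11 = 20.
Any cover uses at least 2 members; among all covering selections none totals below 20.
Greedy by coverage-per-stipend would pick M2, M3, M4 for 23 — worse than the optimum 20.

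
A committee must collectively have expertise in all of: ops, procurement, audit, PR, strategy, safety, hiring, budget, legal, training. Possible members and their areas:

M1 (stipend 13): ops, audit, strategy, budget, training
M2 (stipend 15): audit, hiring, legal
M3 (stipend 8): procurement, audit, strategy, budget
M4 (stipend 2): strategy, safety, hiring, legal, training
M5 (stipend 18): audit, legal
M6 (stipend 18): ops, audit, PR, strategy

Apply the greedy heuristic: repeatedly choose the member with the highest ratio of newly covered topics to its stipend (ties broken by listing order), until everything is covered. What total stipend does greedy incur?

Pick 1: M4 adds 5 new (strategy, safety, hiring, legal, training) at stipend 2 (ratio 5/2).
Pick 2: M3 adds 3 new (procurement, audit, budget) at stipend 8 (ratio 3/8).
Pick 3: M6 adds 2 new (ops, PR) at stipend 18 (ratio 2/18).
Greedy total stipend: 2 + 8 + 18 = 28.

28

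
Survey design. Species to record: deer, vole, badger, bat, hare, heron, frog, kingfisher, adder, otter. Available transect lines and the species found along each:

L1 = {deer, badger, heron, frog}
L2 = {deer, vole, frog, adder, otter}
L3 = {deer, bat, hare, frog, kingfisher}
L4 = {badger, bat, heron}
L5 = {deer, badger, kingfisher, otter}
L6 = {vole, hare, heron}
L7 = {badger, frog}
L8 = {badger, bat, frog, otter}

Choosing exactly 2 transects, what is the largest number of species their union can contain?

8

Choosing L2, L3 covers {deer, vole, bat, hare, frog, kingfisher, adder, otter} — 8 species.
No choice of 2 transects does better; here badger, heron are left uncovered.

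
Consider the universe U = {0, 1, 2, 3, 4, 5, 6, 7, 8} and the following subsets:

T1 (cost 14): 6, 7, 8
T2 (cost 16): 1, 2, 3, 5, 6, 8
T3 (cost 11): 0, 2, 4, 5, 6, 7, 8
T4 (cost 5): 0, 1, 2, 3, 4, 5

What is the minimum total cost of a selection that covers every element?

T3, T4 cover every element at cost 11 + 5 = 16.
Any cover uses at least 2 sets; among all covering selections none totals below 16.

16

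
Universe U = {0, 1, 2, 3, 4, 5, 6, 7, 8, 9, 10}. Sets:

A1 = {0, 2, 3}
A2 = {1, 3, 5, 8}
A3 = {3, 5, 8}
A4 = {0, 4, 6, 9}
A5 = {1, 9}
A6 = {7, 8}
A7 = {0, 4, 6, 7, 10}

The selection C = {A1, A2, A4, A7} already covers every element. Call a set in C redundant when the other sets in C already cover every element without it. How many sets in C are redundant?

0

Drop A1: 2 uncovered — not redundant.
Drop A2: 1, 5, 8 uncovered — not redundant.
Drop A4: 9 uncovered — not redundant.
Drop A7: 7, 10 uncovered — not redundant.
None of the sets in C is redundant.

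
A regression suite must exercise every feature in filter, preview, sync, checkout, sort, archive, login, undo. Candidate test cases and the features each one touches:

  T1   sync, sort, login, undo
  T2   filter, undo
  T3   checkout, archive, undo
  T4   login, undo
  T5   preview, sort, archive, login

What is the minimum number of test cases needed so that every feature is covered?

T1, T2, T3, T5 together cover {filter, preview, sync, checkout, sort, archive, login, undo} — every feature.
No 3 of the 5 test cases cover everything (all 10 triples fall short), so 4 is minimum.

4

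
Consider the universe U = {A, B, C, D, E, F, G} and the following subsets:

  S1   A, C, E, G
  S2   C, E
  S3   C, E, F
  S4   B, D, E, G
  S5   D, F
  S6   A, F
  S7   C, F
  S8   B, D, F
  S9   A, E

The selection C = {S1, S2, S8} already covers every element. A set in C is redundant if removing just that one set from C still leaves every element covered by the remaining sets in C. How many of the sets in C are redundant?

1

Drop S1: A, G uncovered — not redundant.
Drop S2: the rest still cover every element — redundant.
Drop S8: B, D, F uncovered — not redundant.
1 redundant: S2.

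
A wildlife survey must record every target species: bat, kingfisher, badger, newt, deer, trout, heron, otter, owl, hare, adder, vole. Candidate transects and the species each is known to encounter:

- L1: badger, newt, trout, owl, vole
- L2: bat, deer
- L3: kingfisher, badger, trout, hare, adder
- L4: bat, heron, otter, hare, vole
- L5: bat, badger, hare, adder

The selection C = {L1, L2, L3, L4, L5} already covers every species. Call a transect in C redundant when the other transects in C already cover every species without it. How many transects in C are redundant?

Drop L1: newt, owl uncovered — not redundant.
Drop L2: deer uncovered — not redundant.
Drop L3: kingfisher uncovered — not redundant.
Drop L4: heron, otter uncovered — not redundant.
Drop L5: the rest still cover every species — redundant.
1 redundant: L5.

1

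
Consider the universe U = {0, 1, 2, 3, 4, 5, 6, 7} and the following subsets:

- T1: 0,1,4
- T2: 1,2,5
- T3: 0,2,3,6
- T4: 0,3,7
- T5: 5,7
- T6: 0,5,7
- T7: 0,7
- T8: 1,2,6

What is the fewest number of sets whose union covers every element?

3

T1, T3, T5 together cover {0, 1, 2, 3, 4, 5, 6, 7} — every element.
No 2 of the 8 sets cover everything (all 28 pairs fall short), so 3 is minimum.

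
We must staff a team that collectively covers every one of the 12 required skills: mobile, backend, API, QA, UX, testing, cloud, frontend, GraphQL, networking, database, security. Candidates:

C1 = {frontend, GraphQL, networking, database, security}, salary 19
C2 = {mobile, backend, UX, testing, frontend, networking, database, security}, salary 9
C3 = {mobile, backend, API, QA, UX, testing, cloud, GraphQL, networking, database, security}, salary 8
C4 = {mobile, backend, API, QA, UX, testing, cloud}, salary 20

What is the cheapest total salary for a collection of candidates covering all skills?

17

C2, C3 cover every skill at salary 9 + 8 = 17.
Any cover uses at least 2 candidates; among all covering selections none totals below 17.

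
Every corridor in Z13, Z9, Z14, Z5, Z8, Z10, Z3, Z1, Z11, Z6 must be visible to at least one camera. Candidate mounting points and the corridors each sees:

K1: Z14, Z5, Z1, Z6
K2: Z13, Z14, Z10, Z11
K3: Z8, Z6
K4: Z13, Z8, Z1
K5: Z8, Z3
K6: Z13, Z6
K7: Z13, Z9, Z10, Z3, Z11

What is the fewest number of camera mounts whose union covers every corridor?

K1, K3, K7 together cover {Z13, Z9, Z14, Z5, Z8, Z10, Z3, Z1, Z11, Z6} — every corridor.
No 2 of the 7 camera mounts cover everything (all 21 pairs fall short), so 3 is minimum.

3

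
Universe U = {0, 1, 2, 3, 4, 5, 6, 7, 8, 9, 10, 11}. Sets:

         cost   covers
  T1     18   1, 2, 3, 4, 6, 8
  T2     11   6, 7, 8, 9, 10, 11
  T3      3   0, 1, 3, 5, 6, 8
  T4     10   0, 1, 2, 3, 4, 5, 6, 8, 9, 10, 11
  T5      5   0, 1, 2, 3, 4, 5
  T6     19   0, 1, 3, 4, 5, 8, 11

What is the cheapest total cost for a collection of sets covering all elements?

16

T2, T5 cover every element at cost 11 + 5 = 16.
Any cover uses at least 2 sets; among all covering selections none totals below 16.
Greedy by coverage-per-cost would pick T3, T4, T2 for 24 — worse than the optimum 16.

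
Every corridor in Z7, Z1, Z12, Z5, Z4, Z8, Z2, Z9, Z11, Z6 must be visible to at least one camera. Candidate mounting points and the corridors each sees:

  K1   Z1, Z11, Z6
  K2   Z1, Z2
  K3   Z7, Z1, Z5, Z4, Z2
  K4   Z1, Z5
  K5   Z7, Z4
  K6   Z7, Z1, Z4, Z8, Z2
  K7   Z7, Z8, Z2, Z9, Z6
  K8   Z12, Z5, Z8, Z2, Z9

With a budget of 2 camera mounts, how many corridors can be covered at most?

8

Choosing K1, K8 covers {Z1, Z12, Z5, Z8, Z2, Z9, Z11, Z6} — 8 corridors.
No choice of 2 camera mounts does better; here Z7, Z4 are left uncovered.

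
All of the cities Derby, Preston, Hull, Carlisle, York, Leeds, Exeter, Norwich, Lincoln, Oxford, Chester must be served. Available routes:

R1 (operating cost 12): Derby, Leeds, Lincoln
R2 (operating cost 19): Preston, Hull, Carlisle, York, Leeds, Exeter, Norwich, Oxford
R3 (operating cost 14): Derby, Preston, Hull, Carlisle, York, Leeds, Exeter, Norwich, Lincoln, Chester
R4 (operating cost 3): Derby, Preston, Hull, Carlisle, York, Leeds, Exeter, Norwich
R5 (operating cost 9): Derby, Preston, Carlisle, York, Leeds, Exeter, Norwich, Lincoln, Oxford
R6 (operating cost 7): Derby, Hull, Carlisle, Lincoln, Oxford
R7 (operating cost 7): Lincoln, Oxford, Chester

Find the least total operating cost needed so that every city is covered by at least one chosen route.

10

R4, R7 cover every city at operating cost 3 + 7 = 10.
Any cover uses at least 2 routes; among all covering selections none totals below 10.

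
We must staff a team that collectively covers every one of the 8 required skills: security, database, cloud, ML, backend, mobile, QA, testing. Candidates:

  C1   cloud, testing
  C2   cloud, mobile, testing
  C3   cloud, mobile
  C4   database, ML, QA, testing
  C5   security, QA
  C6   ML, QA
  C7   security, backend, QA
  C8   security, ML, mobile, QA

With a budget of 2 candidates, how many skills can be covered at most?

6

Choosing C1, C8 covers {security, cloud, ML, mobile, QA, testing} — 6 skills.
No choice of 2 candidates does better; here database, backend are left uncovered.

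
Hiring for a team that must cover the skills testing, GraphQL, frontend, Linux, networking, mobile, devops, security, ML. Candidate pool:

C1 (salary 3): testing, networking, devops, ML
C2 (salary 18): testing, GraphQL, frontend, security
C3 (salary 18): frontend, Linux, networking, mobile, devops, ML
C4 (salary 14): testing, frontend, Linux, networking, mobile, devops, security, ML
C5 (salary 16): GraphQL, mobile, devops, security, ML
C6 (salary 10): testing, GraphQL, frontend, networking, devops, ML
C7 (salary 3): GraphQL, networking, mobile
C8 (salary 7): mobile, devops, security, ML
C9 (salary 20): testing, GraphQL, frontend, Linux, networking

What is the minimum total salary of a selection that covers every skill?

C4, C7 cover every skill at salary 14 + 3 = 17.
Any cover uses at least 2 candidates; among all covering selections none totals below 17.
Greedy by coverage-per-salary would pick C1, C7, C4 for 20 — worse than the optimum 17.

17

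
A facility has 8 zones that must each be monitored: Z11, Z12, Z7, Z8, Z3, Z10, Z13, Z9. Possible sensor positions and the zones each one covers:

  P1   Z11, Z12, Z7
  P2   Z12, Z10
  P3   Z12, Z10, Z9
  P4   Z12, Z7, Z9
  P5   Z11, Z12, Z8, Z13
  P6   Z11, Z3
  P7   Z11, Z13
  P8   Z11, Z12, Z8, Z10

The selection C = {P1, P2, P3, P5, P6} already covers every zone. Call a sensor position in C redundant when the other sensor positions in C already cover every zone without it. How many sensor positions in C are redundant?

Drop P1: Z7 uncovered — not redundant.
Drop P2: the rest still cover every zone — redundant.
Drop P3: Z9 uncovered — not redundant.
Drop P5: Z8, Z13 uncovered — not redundant.
Drop P6: Z3 uncovered — not redundant.
1 redundant: P2.

1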